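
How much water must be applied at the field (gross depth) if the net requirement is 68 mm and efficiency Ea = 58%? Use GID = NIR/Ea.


Ea = 58% = 0.58
GID = NIR / Ea = 68 / 0.58 = 117.2414 mm

117.2414 mm


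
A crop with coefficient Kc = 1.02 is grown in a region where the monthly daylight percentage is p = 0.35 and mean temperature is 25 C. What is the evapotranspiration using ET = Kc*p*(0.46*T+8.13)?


ET = Kc * p * (0.46*T + 8.13)
ET = 1.02 * 0.35 * (0.46*25 + 8.13)
ET = 1.02 * 0.35 * 19.6300

7.0079 mm/day


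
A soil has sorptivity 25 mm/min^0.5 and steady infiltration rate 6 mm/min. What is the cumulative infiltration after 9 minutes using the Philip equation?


F = S*sqrt(t) + A*t
F = 25*sqrt(9) + 6*9
F = 25*3.000000 + 54

129.0000 mm


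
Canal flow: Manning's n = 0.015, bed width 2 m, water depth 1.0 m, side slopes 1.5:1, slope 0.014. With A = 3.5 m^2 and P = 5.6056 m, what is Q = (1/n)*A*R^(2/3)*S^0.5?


R = A/P = 3.5/5.6056 = 0.624376
Q = (1/0.015) * 3.5 * 0.624376^(2/3) * 0.014^0.5

20.1684 m^3/s


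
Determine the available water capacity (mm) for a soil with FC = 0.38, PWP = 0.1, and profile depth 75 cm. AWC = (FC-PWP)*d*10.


AWC = (FC - PWP) * d * 10
AWC = (0.38 - 0.1) * 75 * 10
AWC = 0.2800 * 75 * 10

210.0000 mm


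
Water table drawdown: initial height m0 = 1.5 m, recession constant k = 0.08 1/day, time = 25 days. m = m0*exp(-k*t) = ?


m = m0 * exp(-k*t)
m = 1.5 * exp(-0.08 * 25)
m = 1.5 * exp(-2.0000)

0.2030 m


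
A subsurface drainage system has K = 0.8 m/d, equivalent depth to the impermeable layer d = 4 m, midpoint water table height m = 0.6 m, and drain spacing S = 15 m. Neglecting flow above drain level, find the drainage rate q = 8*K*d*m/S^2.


q = 8*K*d*m/S^2
q = 8*0.8*4*0.6/15^2
q = 15.3600 / 225

0.0683 m/d


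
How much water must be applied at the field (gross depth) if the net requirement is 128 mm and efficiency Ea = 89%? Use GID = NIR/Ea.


Ea = 89% = 0.89
GID = NIR / Ea = 128 / 0.89 = 143.8202 mm

143.8202 mm


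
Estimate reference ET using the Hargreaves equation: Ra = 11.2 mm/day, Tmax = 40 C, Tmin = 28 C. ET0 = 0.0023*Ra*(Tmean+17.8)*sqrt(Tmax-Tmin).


Tmean = (Tmax + Tmin)/2 = (40 + 28)/2 = 34.0
ET0 = 0.0023 * 11.2 * (34.0 + 17.8) * sqrt(40 - 28)
ET0 = 0.0023 * 11.2 * 51.8 * 3.464102

4.6224 mm/day


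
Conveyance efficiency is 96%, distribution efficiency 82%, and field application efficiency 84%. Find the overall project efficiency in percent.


Ec = 0.96, Eb = 0.82, Ea = 0.84
E = 0.96 * 0.82 * 0.84 * 100 = 66.1248%

66.1248 %


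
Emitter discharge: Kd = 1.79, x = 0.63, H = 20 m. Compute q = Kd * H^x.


q = Kd * H^x = 1.79 * 20^0.63 = 1.79 * 6.601595

11.8169 L/h


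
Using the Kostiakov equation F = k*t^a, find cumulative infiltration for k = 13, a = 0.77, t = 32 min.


F = k * t^a = 13 * 32^0.77
F = 13 * 14.420007

187.4601 mm


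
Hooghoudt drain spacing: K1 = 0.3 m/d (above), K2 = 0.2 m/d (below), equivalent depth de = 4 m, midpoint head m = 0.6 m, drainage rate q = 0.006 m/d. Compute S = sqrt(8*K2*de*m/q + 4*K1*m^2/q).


S^2 = 8*K2*de*m/q + 4*K1*m^2/q
S^2 = 8*0.2*4*0.6/0.006 + 4*0.3*0.6^2/0.006
S = sqrt(712.0000)

26.6833 m


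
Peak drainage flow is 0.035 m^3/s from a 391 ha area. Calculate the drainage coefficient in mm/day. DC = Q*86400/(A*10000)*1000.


DC = Q * 86400 / (A * 10000) * 1000
DC = 0.035 * 86400 / (391 * 10000) * 1000
DC = 3024000.0000 / 3910000

0.7734 mm/day


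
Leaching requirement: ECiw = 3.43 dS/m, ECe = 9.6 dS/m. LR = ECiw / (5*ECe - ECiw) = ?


LR = ECiw / (5*ECe - ECiw)
LR = 3.43 / (5*9.6 - 3.43)
LR = 3.43 / 44.5700

0.0770


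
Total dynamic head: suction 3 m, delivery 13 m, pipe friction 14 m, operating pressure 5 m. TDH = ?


TDH = Hs + Hd + hf + Hp = 3 + 13 + 14 + 5 = 35

35 m


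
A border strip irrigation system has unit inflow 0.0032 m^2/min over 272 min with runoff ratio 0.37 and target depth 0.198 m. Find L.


L = q*t/((1+r)*Z)
L = 0.0032*272/((1+0.37)*0.198)
L = 0.8704/0.27126

3.2087 m


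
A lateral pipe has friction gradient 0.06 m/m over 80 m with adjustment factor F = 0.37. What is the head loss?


hf = J * L * F = 0.06 * 80 * 0.37 = 1.7760 m

1.7760 m


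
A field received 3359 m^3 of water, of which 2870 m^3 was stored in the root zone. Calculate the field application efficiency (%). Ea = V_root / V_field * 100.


Ea = V_root / V_field * 100 = 2870 / 3359 * 100 = 85.4421%

85.4421 %


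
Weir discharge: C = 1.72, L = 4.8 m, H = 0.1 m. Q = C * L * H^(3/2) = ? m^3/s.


Q = C * L * H^(3/2) = 1.72 * 4.8 * 0.1^1.5 = 1.72 * 4.8 * 0.031623

0.2611 m^3/s


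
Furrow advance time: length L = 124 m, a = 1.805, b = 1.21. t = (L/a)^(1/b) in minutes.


t = (L/a)^(1/b)
t = (124/1.805)^(1/1.21)
t = 68.698061^(1/1.21)

32.9713 min


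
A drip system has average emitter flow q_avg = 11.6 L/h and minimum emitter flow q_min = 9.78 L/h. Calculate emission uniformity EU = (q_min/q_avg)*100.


EU = (q_min/q_avg)*100 = (9.78/11.6)*100 = 84.3103%

84.3103 %


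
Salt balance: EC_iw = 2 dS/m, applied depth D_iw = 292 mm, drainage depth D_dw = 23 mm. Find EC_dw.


EC_dw = EC_iw * D_iw / D_dw
EC_dw = 2 * 292 / 23
EC_dw = 584 / 23

25.3913 dS/m


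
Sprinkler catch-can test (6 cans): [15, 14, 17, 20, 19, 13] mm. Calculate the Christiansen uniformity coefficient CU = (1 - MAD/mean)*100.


mean = 16.333333 mm
MAD = 2.333333 mm
CU = (1 - 2.333333/16.333333)*100

85.7143 %


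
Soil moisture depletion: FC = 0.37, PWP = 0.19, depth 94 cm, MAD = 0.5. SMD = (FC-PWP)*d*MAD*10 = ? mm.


SMD = (FC - PWP) * d * MAD * 10
SMD = (0.37 - 0.19) * 94 * 0.5 * 10
SMD = 0.1800 * 94 * 0.5 * 10

84.6000 mm


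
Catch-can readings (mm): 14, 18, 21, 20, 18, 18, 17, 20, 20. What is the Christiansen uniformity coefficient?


mean = 18.444444 mm
MAD = 1.604938 mm
CU = (1 - 1.604938/18.444444)*100

91.2985 %


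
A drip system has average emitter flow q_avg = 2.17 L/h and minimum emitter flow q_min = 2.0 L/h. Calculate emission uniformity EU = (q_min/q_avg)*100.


EU = (q_min/q_avg)*100 = (2.0/2.17)*100 = 92.1659%

92.1659 %


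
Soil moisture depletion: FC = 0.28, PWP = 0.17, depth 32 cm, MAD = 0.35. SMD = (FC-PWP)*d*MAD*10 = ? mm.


SMD = (FC - PWP) * d * MAD * 10
SMD = (0.28 - 0.17) * 32 * 0.35 * 10
SMD = 0.1100 * 32 * 0.35 * 10

12.3200 mm


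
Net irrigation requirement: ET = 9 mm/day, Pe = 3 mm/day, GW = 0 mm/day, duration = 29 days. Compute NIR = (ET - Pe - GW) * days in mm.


Daily deficit = ET - Pe - GW = 9 - 3 - 0 = 6 mm/day
NIR = 6 * 29 = 174 mm

174.0000 mm


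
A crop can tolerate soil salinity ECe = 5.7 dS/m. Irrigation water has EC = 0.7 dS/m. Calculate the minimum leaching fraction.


LR = ECiw / (5*ECe - ECiw)
LR = 0.7 / (5*5.7 - 0.7)
LR = 0.7 / 27.8000

0.0252


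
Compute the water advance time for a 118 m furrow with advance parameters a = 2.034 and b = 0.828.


t = (L/a)^(1/b)
t = (118/2.034)^(1/0.828)
t = 58.013766^(1/0.828)

134.8554 min


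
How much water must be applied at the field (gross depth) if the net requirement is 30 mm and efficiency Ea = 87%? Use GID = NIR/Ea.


Ea = 87% = 0.87
GID = NIR / Ea = 30 / 0.87 = 34.4828 mm

34.4828 mm


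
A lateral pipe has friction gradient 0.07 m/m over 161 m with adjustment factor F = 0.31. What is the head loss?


hf = J * L * F = 0.07 * 161 * 0.31 = 3.4937 m

3.4937 m


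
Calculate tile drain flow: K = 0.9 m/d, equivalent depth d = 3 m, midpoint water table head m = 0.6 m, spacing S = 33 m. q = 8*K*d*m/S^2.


q = 8*K*d*m/S^2
q = 8*0.9*3*0.6/33^2
q = 12.9600 / 1089

0.0119 m/d


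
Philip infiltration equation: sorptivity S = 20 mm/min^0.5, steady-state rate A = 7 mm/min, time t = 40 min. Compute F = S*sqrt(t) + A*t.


F = S*sqrt(t) + A*t
F = 20*sqrt(40) + 7*40
F = 20*6.324555 + 280

406.4911 mm


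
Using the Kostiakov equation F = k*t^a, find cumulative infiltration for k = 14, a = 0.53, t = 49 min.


F = k * t^a = 14 * 49^0.53
F = 14 * 7.866905

110.1367 mm


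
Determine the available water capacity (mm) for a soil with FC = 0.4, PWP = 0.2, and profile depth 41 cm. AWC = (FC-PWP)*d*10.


AWC = (FC - PWP) * d * 10
AWC = (0.4 - 0.2) * 41 * 10
AWC = 0.2000 * 41 * 10

82.0000 mm


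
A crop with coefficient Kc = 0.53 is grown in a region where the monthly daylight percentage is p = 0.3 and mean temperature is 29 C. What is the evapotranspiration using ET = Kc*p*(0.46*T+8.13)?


ET = Kc * p * (0.46*T + 8.13)
ET = 0.53 * 0.3 * (0.46*29 + 8.13)
ET = 0.53 * 0.3 * 21.4700

3.4137 mm/day


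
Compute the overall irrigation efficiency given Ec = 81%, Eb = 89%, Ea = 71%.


Ec = 0.81, Eb = 0.89, Ea = 0.71
E = 0.81 * 0.89 * 0.71 * 100 = 51.1839%

51.1839 %


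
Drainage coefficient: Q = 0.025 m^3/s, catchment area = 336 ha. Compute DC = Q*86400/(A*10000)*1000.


DC = Q * 86400 / (A * 10000) * 1000
DC = 0.025 * 86400 / (336 * 10000) * 1000
DC = 2160000.0000 / 3360000

0.6429 mm/day


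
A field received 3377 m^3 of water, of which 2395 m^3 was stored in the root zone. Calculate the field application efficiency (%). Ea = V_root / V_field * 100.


Ea = V_root / V_field * 100 = 2395 / 3377 * 100 = 70.9209%

70.9209 %


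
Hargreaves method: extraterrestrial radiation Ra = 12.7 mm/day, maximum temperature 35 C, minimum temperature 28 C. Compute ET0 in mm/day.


Tmean = (Tmax + Tmin)/2 = (35 + 28)/2 = 31.5
ET0 = 0.0023 * 12.7 * (31.5 + 17.8) * sqrt(35 - 28)
ET0 = 0.0023 * 12.7 * 49.3 * 2.645751

3.8100 mm/day


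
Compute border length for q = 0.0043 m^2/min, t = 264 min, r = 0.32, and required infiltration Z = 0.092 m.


L = q*t/((1+r)*Z)
L = 0.0043*264/((1+0.32)*0.092)
L = 1.1352/0.12144

9.3478 m


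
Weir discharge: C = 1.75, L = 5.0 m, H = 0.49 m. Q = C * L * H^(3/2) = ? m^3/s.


Q = C * L * H^(3/2) = 1.75 * 5.0 * 0.49^1.5 = 1.75 * 5.0 * 0.343000

3.0013 m^3/s


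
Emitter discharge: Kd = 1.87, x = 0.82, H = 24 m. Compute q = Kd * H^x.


q = Kd * H^x = 1.87 * 24^0.82 = 1.87 * 13.544819

25.3288 L/h


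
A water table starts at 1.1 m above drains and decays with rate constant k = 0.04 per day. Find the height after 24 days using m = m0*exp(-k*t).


m = m0 * exp(-k*t)
m = 1.1 * exp(-0.04 * 24)
m = 1.1 * exp(-0.9600)

0.4212 m


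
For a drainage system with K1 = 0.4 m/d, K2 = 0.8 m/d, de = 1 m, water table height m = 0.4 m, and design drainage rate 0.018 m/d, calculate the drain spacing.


S^2 = 8*K2*de*m/q + 4*K1*m^2/q
S^2 = 8*0.8*1*0.4/0.018 + 4*0.4*0.4^2/0.018
S = sqrt(156.4444)

12.5078 m


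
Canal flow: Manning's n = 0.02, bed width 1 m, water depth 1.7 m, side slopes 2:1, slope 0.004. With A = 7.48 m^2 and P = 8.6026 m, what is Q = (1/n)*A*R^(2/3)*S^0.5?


R = A/P = 7.48/8.6026 = 0.869505
Q = (1/0.02) * 7.48 * 0.869505^(2/3) * 0.004^0.5

21.5485 m^3/s


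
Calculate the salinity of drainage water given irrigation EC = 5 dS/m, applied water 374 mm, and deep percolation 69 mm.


EC_dw = EC_iw * D_iw / D_dw
EC_dw = 5 * 374 / 69
EC_dw = 1870 / 69

27.1014 dS/m


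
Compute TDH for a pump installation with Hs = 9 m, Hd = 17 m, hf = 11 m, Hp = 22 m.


TDH = Hs + Hd + hf + Hp = 9 + 17 + 11 + 22 = 59

59 m


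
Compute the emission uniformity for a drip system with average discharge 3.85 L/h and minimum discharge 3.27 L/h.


EU = (q_min/q_avg)*100 = (3.27/3.85)*100 = 84.9351%

84.9351 %


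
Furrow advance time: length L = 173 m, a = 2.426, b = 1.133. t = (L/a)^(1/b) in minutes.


t = (L/a)^(1/b)
t = (173/2.426)^(1/1.133)
t = 71.310800^(1/1.133)

43.2134 min


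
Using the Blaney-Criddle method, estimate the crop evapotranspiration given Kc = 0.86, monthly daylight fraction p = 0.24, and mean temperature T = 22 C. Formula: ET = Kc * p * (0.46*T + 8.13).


ET = Kc * p * (0.46*T + 8.13)
ET = 0.86 * 0.24 * (0.46*22 + 8.13)
ET = 0.86 * 0.24 * 18.2500

3.7668 mm/day


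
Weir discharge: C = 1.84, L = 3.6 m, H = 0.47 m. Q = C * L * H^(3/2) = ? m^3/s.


Q = C * L * H^(3/2) = 1.84 * 3.6 * 0.47^1.5 = 1.84 * 3.6 * 0.322216

2.1344 m^3/s


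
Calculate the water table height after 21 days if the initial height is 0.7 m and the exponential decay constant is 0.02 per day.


m = m0 * exp(-k*t)
m = 0.7 * exp(-0.02 * 21)
m = 0.7 * exp(-0.4200)

0.4599 m


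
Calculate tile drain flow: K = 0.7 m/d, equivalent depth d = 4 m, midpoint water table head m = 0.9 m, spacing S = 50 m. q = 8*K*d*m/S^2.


q = 8*K*d*m/S^2
q = 8*0.7*4*0.9/50^2
q = 20.1600 / 2500

0.0081 m/d


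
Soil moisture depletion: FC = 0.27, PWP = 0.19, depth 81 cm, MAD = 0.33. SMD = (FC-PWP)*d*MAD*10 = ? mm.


SMD = (FC - PWP) * d * MAD * 10
SMD = (0.27 - 0.19) * 81 * 0.33 * 10
SMD = 0.0800 * 81 * 0.33 * 10

21.3840 mm


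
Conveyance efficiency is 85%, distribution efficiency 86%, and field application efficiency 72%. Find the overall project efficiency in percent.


Ec = 0.85, Eb = 0.86, Ea = 0.72
E = 0.85 * 0.86 * 0.72 * 100 = 52.6320%

52.6320 %


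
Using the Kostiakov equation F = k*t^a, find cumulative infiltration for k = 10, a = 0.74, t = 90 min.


F = k * t^a = 10 * 90^0.74
F = 10 * 27.934407

279.3441 mm


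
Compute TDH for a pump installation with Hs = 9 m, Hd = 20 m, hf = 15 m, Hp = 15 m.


TDH = Hs + Hd + hf + Hp = 9 + 20 + 15 + 15 = 59

59 m


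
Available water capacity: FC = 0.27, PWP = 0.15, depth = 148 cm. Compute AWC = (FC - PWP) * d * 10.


AWC = (FC - PWP) * d * 10
AWC = (0.27 - 0.15) * 148 * 10
AWC = 0.1200 * 148 * 10

177.6000 mm


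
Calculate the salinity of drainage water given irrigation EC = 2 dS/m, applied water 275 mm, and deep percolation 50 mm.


EC_dw = EC_iw * D_iw / D_dw
EC_dw = 2 * 275 / 50
EC_dw = 550 / 50

11.0000 dS/m


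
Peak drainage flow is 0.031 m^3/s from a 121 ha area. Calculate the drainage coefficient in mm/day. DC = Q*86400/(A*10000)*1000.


DC = Q * 86400 / (A * 10000) * 1000
DC = 0.031 * 86400 / (121 * 10000) * 1000
DC = 2678400.0000 / 1210000

2.2136 mm/day


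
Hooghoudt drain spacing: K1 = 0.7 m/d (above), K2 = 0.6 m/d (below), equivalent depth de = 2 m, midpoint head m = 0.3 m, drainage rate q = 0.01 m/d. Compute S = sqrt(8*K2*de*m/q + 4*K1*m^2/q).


S^2 = 8*K2*de*m/q + 4*K1*m^2/q
S^2 = 8*0.6*2*0.3/0.01 + 4*0.7*0.3^2/0.01
S = sqrt(313.2000)

17.6975 m


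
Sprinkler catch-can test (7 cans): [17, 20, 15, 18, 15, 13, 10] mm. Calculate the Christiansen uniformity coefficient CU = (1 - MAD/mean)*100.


mean = 15.428571 mm
MAD = 2.489796 mm
CU = (1 - 2.489796/15.428571)*100

83.8624 %


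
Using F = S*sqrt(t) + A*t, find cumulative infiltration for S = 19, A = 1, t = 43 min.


F = S*sqrt(t) + A*t
F = 19*sqrt(43) + 1*43
F = 19*6.557439 + 43

167.5913 mm


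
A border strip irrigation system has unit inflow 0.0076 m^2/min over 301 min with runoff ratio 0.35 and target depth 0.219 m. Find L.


L = q*t/((1+r)*Z)
L = 0.0076*301/((1+0.35)*0.219)
L = 2.2876/0.29565

7.7375 m


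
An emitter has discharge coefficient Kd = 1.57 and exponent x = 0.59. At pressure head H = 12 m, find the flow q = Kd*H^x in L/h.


q = Kd * H^x = 1.57 * 12^0.59 = 1.57 * 4.332284

6.8017 L/h


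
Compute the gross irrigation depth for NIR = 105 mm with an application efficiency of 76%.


Ea = 76% = 0.76
GID = NIR / Ea = 105 / 0.76 = 138.1579 mm

138.1579 mm


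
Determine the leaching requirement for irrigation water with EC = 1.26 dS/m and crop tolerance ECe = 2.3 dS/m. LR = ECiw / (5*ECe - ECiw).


LR = ECiw / (5*ECe - ECiw)
LR = 1.26 / (5*2.3 - 1.26)
LR = 1.26 / 10.2400

0.1230


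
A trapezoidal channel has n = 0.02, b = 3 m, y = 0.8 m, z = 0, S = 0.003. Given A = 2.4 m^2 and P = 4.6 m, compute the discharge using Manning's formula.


R = A/P = 2.4/4.6 = 0.521739
Q = (1/0.02) * 2.4 * 0.521739^(2/3) * 0.003^0.5

4.2597 m^3/s


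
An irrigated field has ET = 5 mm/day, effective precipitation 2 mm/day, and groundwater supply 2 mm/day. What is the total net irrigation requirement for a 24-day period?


Daily deficit = ET - Pe - GW = 5 - 2 - 2 = 1 mm/day
NIR = 1 * 24 = 24 mm

24.0000 mm


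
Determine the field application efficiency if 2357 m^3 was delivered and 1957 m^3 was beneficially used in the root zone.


Ea = V_root / V_field * 100 = 1957 / 2357 * 100 = 83.0293%

83.0293 %


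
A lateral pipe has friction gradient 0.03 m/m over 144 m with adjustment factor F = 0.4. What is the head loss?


hf = J * L * F = 0.03 * 144 * 0.4 = 1.7280 m

1.7280 m


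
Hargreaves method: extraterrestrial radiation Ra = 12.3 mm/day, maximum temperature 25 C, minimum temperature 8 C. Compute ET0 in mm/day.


Tmean = (Tmax + Tmin)/2 = (25 + 8)/2 = 16.5
ET0 = 0.0023 * 12.3 * (16.5 + 17.8) * sqrt(25 - 8)
ET0 = 0.0023 * 12.3 * 34.3 * 4.123106

4.0008 mm/day


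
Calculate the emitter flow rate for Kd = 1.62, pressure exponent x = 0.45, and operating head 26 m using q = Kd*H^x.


q = Kd * H^x = 1.62 * 26^0.45 = 1.62 * 4.332494

7.0186 L/h


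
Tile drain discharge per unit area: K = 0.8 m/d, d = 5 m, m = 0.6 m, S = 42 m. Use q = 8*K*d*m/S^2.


q = 8*K*d*m/S^2
q = 8*0.8*5*0.6/42^2
q = 19.2000 / 1764

0.0109 m/d


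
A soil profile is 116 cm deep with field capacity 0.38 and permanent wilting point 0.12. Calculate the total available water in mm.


AWC = (FC - PWP) * d * 10
AWC = (0.38 - 0.12) * 116 * 10
AWC = 0.2600 * 116 * 10

301.6000 mm


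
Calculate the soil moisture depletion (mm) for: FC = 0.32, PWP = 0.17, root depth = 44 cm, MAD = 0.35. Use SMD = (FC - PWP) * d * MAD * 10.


SMD = (FC - PWP) * d * MAD * 10
SMD = (0.32 - 0.17) * 44 * 0.35 * 10
SMD = 0.1500 * 44 * 0.35 * 10

23.1000 mm


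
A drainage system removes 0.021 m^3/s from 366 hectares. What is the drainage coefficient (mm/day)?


DC = Q * 86400 / (A * 10000) * 1000
DC = 0.021 * 86400 / (366 * 10000) * 1000
DC = 1814400.0000 / 3660000

0.4957 mm/day


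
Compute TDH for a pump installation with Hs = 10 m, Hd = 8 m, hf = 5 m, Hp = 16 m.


TDH = Hs + Hd + hf + Hp = 10 + 8 + 5 + 16 = 39

39 m


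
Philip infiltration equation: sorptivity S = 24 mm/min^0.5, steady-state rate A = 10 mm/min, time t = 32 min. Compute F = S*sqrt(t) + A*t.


F = S*sqrt(t) + A*t
F = 24*sqrt(32) + 10*32
F = 24*5.656854 + 320

455.7645 mm


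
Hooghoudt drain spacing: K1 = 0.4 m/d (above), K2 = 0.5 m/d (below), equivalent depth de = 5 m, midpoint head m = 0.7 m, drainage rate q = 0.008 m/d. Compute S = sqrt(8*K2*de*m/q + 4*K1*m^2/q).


S^2 = 8*K2*de*m/q + 4*K1*m^2/q
S^2 = 8*0.5*5*0.7/0.008 + 4*0.4*0.7^2/0.008
S = sqrt(1848.0000)

42.9884 m


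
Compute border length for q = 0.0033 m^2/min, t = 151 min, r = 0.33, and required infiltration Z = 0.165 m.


L = q*t/((1+r)*Z)
L = 0.0033*151/((1+0.33)*0.165)
L = 0.4983/0.21945

2.2707 m


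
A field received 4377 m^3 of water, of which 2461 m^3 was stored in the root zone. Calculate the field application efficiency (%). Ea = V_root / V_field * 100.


Ea = V_root / V_field * 100 = 2461 / 4377 * 100 = 56.2257%

56.2257 %


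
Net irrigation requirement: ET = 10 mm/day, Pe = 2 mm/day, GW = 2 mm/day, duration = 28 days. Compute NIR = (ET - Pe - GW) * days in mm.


Daily deficit = ET - Pe - GW = 10 - 2 - 2 = 6 mm/day
NIR = 6 * 28 = 168 mm

168.0000 mm


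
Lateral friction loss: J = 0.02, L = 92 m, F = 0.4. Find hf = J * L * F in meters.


hf = J * L * F = 0.02 * 92 * 0.4 = 0.7360 m

0.7360 m


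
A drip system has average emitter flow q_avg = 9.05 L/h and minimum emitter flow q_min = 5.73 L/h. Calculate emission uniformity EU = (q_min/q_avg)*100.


EU = (q_min/q_avg)*100 = (5.73/9.05)*100 = 63.3149%

63.3149 %


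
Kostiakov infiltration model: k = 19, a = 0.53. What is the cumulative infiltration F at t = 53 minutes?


F = k * t^a = 19 * 53^0.53
F = 19 * 8.200989

155.8188 mm


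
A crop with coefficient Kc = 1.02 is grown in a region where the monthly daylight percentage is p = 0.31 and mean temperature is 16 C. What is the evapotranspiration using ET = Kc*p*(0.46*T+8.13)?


ET = Kc * p * (0.46*T + 8.13)
ET = 1.02 * 0.31 * (0.46*16 + 8.13)
ET = 1.02 * 0.31 * 15.4900

4.8979 mm/day


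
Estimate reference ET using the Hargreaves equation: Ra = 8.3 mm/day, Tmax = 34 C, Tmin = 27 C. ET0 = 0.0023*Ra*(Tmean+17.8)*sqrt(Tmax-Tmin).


Tmean = (Tmax + Tmin)/2 = (34 + 27)/2 = 30.5
ET0 = 0.0023 * 8.3 * (30.5 + 17.8) * sqrt(34 - 27)
ET0 = 0.0023 * 8.3 * 48.3 * 2.645751

2.4395 mm/day


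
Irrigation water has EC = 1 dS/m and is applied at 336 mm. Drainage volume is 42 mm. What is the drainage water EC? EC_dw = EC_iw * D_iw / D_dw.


EC_dw = EC_iw * D_iw / D_dw
EC_dw = 1 * 336 / 42
EC_dw = 336 / 42

8.0000 dS/m


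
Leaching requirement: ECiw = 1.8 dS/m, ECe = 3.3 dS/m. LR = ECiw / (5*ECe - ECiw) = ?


LR = ECiw / (5*ECe - ECiw)
LR = 1.8 / (5*3.3 - 1.8)
LR = 1.8 / 14.7000

0.1224


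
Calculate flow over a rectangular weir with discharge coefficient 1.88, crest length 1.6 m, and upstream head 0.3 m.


Q = C * L * H^(3/2) = 1.88 * 1.6 * 0.3^1.5 = 1.88 * 1.6 * 0.164317

0.4943 m^3/s


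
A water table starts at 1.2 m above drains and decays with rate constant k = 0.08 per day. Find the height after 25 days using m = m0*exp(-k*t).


m = m0 * exp(-k*t)
m = 1.2 * exp(-0.08 * 25)
m = 1.2 * exp(-2.0000)

0.1624 m


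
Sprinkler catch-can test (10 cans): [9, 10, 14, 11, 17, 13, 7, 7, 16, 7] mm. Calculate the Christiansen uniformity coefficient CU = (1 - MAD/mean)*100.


mean = 11.100000 mm
MAD = 3.120000 mm
CU = (1 - 3.120000/11.100000)*100

71.8919 %


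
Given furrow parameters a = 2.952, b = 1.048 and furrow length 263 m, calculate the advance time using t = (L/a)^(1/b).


t = (L/a)^(1/b)
t = (263/2.952)^(1/1.048)
t = 89.092141^(1/1.048)

72.5327 min


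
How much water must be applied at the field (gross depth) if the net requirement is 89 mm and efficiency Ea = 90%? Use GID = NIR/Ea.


Ea = 90% = 0.9
GID = NIR / Ea = 89 / 0.9 = 98.8889 mm

98.8889 mm


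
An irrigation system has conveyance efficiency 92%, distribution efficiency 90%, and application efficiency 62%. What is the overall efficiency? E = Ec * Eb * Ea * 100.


Ec = 0.92, Eb = 0.9, Ea = 0.62
E = 0.92 * 0.9 * 0.62 * 100 = 51.3360%

51.3360 %


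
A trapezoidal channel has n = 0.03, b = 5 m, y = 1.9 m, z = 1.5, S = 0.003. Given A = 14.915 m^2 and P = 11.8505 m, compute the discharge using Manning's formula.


R = A/P = 14.915/11.8505 = 1.258597
Q = (1/0.03) * 14.915 * 1.258597^(2/3) * 0.003^0.5

31.7434 m^3/s


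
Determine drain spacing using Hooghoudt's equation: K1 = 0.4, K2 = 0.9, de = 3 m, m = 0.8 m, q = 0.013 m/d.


S^2 = 8*K2*de*m/q + 4*K1*m^2/q
S^2 = 8*0.9*3*0.8/0.013 + 4*0.4*0.8^2/0.013
S = sqrt(1408.0000)

37.5233 m


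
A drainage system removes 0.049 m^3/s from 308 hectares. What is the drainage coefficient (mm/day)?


DC = Q * 86400 / (A * 10000) * 1000
DC = 0.049 * 86400 / (308 * 10000) * 1000
DC = 4233600.0000 / 3080000

1.3745 mm/day


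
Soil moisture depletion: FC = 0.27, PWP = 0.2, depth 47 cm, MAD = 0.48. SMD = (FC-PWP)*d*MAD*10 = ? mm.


SMD = (FC - PWP) * d * MAD * 10
SMD = (0.27 - 0.2) * 47 * 0.48 * 10
SMD = 0.0700 * 47 * 0.48 * 10

15.7920 mm


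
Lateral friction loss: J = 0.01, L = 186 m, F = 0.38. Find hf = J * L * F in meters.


hf = J * L * F = 0.01 * 186 * 0.38 = 0.7068 m

0.7068 m


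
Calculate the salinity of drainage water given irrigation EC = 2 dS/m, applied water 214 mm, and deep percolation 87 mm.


EC_dw = EC_iw * D_iw / D_dw
EC_dw = 2 * 214 / 87
EC_dw = 428 / 87

4.9195 dS/m


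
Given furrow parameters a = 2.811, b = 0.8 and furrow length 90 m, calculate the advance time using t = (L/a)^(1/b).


t = (L/a)^(1/b)
t = (90/2.811)^(1/0.8)
t = 32.017076^(1/0.8)

76.1600 min


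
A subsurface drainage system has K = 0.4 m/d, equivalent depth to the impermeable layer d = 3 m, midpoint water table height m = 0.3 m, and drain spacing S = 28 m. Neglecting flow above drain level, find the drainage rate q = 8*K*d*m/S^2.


q = 8*K*d*m/S^2
q = 8*0.4*3*0.3/28^2
q = 2.8800 / 784

0.0037 m/d


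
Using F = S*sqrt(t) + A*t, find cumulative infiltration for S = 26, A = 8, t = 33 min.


F = S*sqrt(t) + A*t
F = 26*sqrt(33) + 8*33
F = 26*5.744563 + 264

413.3586 mm


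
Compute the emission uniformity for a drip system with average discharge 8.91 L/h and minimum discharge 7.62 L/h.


EU = (q_min/q_avg)*100 = (7.62/8.91)*100 = 85.5219%

85.5219 %


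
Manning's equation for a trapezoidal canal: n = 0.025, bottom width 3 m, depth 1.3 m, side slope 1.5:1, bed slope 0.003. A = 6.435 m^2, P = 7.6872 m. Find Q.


R = A/P = 6.435/7.6872 = 0.837106
Q = (1/0.025) * 6.435 * 0.837106^(2/3) * 0.003^0.5

12.5225 m^3/s


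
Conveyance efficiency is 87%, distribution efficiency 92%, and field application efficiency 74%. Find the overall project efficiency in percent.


Ec = 0.87, Eb = 0.92, Ea = 0.74
E = 0.87 * 0.92 * 0.74 * 100 = 59.2296%

59.2296 %


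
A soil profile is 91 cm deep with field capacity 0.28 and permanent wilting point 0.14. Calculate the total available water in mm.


AWC = (FC - PWP) * d * 10
AWC = (0.28 - 0.14) * 91 * 10
AWC = 0.1400 * 91 * 10

127.4000 mm


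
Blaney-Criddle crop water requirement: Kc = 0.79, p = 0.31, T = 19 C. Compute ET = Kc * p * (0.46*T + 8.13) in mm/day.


ET = Kc * p * (0.46*T + 8.13)
ET = 0.79 * 0.31 * (0.46*19 + 8.13)
ET = 0.79 * 0.31 * 16.8700

4.1315 mm/day


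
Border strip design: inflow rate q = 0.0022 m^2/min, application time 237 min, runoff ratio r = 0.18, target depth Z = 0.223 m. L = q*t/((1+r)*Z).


L = q*t/((1+r)*Z)
L = 0.0022*237/((1+0.18)*0.223)
L = 0.5214/0.26314

1.9815 m


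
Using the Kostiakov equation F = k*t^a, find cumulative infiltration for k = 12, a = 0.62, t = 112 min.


F = k * t^a = 12 * 112^0.62
F = 12 * 18.642973

223.7157 mm


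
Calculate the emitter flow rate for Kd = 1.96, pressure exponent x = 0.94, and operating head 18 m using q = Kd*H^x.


q = Kd * H^x = 1.96 * 18^0.94 = 1.96 * 15.134085

29.6628 L/h


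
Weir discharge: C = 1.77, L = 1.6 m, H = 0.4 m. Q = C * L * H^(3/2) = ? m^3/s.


Q = C * L * H^(3/2) = 1.77 * 1.6 * 0.4^1.5 = 1.77 * 1.6 * 0.252982

0.7164 m^3/s


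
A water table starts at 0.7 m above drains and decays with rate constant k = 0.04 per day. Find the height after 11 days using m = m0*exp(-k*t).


m = m0 * exp(-k*t)
m = 0.7 * exp(-0.04 * 11)
m = 0.7 * exp(-0.4400)

0.4508 m


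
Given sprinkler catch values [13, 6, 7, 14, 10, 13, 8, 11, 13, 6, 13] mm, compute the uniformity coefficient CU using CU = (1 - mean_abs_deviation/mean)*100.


mean = 10.363636 mm
MAD = 2.694215 mm
CU = (1 - 2.694215/10.363636)*100

74.0032 %


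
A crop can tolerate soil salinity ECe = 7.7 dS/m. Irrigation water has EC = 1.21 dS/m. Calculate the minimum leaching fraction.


LR = ECiw / (5*ECe - ECiw)
LR = 1.21 / (5*7.7 - 1.21)
LR = 1.21 / 37.2900

0.0324


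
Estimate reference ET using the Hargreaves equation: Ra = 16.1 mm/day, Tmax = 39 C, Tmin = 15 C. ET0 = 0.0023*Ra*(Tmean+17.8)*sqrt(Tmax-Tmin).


Tmean = (Tmax + Tmin)/2 = (39 + 15)/2 = 27.0
ET0 = 0.0023 * 16.1 * (27.0 + 17.8) * sqrt(39 - 15)
ET0 = 0.0023 * 16.1 * 44.8 * 4.898979

8.1271 mm/day


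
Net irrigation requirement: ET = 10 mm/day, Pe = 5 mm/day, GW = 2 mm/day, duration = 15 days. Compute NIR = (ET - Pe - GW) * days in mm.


Daily deficit = ET - Pe - GW = 10 - 5 - 2 = 3 mm/day
NIR = 3 * 15 = 45 mm

45.0000 mm


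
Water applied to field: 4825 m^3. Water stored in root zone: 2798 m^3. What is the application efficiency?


Ea = V_root / V_field * 100 = 2798 / 4825 * 100 = 57.9896%

57.9896 %


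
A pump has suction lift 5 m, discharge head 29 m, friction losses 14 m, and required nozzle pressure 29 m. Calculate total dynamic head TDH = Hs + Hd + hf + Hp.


TDH = Hs + Hd + hf + Hp = 5 + 29 + 14 + 29 = 77

77 m


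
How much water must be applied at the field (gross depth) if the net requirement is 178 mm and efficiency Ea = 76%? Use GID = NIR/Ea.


Ea = 76% = 0.76
GID = NIR / Ea = 178 / 0.76 = 234.2105 mm

234.2105 mm


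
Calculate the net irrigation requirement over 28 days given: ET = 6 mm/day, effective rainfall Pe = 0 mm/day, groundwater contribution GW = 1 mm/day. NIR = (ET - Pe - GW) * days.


Daily deficit = ET - Pe - GW = 6 - 0 - 1 = 5 mm/day
NIR = 5 * 28 = 140 mm

140.0000 mm


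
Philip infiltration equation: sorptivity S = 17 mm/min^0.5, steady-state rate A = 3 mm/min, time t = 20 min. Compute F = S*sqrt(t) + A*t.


F = S*sqrt(t) + A*t
F = 17*sqrt(20) + 3*20
F = 17*4.472136 + 60

136.0263 mm


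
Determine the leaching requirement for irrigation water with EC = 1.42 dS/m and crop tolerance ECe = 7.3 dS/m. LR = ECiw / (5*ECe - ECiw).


LR = ECiw / (5*ECe - ECiw)
LR = 1.42 / (5*7.3 - 1.42)
LR = 1.42 / 35.0800

0.0405


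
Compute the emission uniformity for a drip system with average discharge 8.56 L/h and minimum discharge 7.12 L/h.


EU = (q_min/q_avg)*100 = (7.12/8.56)*100 = 83.1776%

83.1776 %


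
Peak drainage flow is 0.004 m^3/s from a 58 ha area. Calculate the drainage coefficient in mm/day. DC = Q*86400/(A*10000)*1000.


DC = Q * 86400 / (A * 10000) * 1000
DC = 0.004 * 86400 / (58 * 10000) * 1000
DC = 345600.0000 / 580000

0.5959 mm/day


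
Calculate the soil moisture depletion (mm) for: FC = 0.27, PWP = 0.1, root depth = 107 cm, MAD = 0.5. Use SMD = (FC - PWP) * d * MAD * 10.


SMD = (FC - PWP) * d * MAD * 10
SMD = (0.27 - 0.1) * 107 * 0.5 * 10
SMD = 0.1700 * 107 * 0.5 * 10

90.9500 mm


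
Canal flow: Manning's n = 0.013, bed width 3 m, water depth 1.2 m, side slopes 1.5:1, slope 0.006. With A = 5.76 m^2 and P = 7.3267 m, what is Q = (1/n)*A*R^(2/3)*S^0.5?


R = A/P = 5.76/7.3267 = 0.786166
Q = (1/0.013) * 5.76 * 0.786166^(2/3) * 0.006^0.5

29.2346 m^3/s


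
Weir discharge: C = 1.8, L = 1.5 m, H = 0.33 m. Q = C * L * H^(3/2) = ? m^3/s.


Q = C * L * H^(3/2) = 1.8 * 1.5 * 0.33^1.5 = 1.8 * 1.5 * 0.189571

0.5118 m^3/s


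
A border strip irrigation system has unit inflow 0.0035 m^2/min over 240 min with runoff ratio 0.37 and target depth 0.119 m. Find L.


L = q*t/((1+r)*Z)
L = 0.0035*240/((1+0.37)*0.119)
L = 0.84/0.16303

5.1524 m


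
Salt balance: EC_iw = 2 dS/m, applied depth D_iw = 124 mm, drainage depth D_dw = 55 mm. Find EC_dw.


EC_dw = EC_iw * D_iw / D_dw
EC_dw = 2 * 124 / 55
EC_dw = 248 / 55

4.5091 dS/m


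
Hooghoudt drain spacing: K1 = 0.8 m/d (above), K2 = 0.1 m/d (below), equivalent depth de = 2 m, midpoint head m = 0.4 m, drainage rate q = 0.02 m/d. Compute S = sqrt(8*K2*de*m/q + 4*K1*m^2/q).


S^2 = 8*K2*de*m/q + 4*K1*m^2/q
S^2 = 8*0.1*2*0.4/0.02 + 4*0.8*0.4^2/0.02
S = sqrt(57.6000)

7.5895 m


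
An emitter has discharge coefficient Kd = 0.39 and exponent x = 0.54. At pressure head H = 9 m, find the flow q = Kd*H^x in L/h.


q = Kd * H^x = 0.39 * 9^0.54 = 0.39 * 3.275601

1.2775 L/h


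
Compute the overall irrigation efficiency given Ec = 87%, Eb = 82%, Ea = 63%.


Ec = 0.87, Eb = 0.82, Ea = 0.63
E = 0.87 * 0.82 * 0.63 * 100 = 44.9442%

44.9442 %


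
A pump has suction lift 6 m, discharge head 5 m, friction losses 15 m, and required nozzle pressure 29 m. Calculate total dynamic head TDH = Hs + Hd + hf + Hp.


TDH = Hs + Hd + hf + Hp = 6 + 5 + 15 + 29 = 55

55 m


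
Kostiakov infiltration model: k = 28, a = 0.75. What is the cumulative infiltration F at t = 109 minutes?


F = k * t^a = 28 * 109^0.75
F = 28 * 33.734158

944.5564 mm


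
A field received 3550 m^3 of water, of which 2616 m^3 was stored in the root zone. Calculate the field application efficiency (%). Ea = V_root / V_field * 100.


Ea = V_root / V_field * 100 = 2616 / 3550 * 100 = 73.6901%

73.6901 %


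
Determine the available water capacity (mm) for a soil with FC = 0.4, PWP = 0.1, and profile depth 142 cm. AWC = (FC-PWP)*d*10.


AWC = (FC - PWP) * d * 10
AWC = (0.4 - 0.1) * 142 * 10
AWC = 0.3000 * 142 * 10

426.0000 mm


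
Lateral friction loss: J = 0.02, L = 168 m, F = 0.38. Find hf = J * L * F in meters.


hf = J * L * F = 0.02 * 168 * 0.38 = 1.2768 m

1.2768 m


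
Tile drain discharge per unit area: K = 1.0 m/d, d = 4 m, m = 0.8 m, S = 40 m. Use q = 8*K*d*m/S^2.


q = 8*K*d*m/S^2
q = 8*1.0*4*0.8/40^2
q = 25.6000 / 1600

0.0160 m/d


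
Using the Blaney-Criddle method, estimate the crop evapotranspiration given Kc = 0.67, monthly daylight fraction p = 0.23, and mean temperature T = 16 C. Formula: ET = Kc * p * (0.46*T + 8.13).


ET = Kc * p * (0.46*T + 8.13)
ET = 0.67 * 0.23 * (0.46*16 + 8.13)
ET = 0.67 * 0.23 * 15.4900

2.3870 mm/day


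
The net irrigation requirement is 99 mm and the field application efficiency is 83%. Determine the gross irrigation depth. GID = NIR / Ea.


Ea = 83% = 0.83
GID = NIR / Ea = 99 / 0.83 = 119.2771 mm

119.2771 mm


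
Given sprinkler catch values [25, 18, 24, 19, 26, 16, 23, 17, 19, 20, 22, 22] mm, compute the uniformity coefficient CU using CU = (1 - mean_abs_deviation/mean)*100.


mean = 20.916667 mm
MAD = 2.750000 mm
CU = (1 - 2.750000/20.916667)*100

86.8526 %


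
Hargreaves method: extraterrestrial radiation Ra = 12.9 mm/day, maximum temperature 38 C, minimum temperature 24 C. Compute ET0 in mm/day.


Tmean = (Tmax + Tmin)/2 = (38 + 24)/2 = 31.0
ET0 = 0.0023 * 12.9 * (31.0 + 17.8) * sqrt(38 - 24)
ET0 = 0.0023 * 12.9 * 48.8 * 3.741657

5.4175 mm/day


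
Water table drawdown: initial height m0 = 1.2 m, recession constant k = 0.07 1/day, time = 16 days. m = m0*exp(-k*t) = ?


m = m0 * exp(-k*t)
m = 1.2 * exp(-0.07 * 16)
m = 1.2 * exp(-1.1200)

0.3915 m


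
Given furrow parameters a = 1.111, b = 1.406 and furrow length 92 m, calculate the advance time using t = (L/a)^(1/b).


t = (L/a)^(1/b)
t = (92/1.111)^(1/1.406)
t = 82.808281^(1/1.406)

23.1316 min


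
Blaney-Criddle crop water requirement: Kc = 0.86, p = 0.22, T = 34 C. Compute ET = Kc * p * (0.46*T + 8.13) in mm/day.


ET = Kc * p * (0.46*T + 8.13)
ET = 0.86 * 0.22 * (0.46*34 + 8.13)
ET = 0.86 * 0.22 * 23.7700

4.4973 mm/day


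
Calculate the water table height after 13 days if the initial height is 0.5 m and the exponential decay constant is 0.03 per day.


m = m0 * exp(-k*t)
m = 0.5 * exp(-0.03 * 13)
m = 0.5 * exp(-0.3900)

0.3385 m


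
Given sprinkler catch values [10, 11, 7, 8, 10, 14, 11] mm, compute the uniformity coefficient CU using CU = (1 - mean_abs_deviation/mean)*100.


mean = 10.142857 mm
MAD = 1.591837 mm
CU = (1 - 1.591837/10.142857)*100

84.3058 %


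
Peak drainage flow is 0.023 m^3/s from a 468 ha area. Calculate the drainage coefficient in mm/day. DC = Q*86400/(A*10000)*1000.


DC = Q * 86400 / (A * 10000) * 1000
DC = 0.023 * 86400 / (468 * 10000) * 1000
DC = 1987200.0000 / 4680000

0.4246 mm/day


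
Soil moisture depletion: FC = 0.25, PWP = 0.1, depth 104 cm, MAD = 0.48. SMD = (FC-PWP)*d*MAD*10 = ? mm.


SMD = (FC - PWP) * d * MAD * 10
SMD = (0.25 - 0.1) * 104 * 0.48 * 10
SMD = 0.1500 * 104 * 0.48 * 10

74.8800 mm


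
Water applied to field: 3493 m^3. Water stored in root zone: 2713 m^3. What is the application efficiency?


Ea = V_root / V_field * 100 = 2713 / 3493 * 100 = 77.6696%

77.6696 %


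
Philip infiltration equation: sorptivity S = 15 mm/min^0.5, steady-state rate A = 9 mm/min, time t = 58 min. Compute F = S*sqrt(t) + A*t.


F = S*sqrt(t) + A*t
F = 15*sqrt(58) + 9*58
F = 15*7.615773 + 522

636.2366 mm


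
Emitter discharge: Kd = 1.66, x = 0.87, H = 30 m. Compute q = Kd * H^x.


q = Kd * H^x = 1.66 * 30^0.87 = 1.66 * 19.279488

32.0040 L/h


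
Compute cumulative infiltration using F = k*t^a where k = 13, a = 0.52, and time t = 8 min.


F = k * t^a = 13 * 8^0.52
F = 13 * 2.948538

38.3310 mm


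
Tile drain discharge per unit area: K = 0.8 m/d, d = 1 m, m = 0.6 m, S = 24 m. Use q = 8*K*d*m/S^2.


q = 8*K*d*m/S^2
q = 8*0.8*1*0.6/24^2
q = 3.8400 / 576

0.0067 m/d


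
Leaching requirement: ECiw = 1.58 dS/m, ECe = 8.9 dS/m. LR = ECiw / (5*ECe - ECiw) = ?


LR = ECiw / (5*ECe - ECiw)
LR = 1.58 / (5*8.9 - 1.58)
LR = 1.58 / 42.9200

0.0368


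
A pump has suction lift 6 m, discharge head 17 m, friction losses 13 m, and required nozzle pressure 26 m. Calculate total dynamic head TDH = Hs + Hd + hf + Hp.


TDH = Hs + Hd + hf + Hp = 6 + 17 + 13 + 26 = 62

62 m


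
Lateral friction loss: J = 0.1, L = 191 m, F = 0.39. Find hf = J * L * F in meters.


hf = J * L * F = 0.1 * 191 * 0.39 = 7.4490 m

7.4490 m


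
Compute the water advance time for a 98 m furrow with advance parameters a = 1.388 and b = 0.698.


t = (L/a)^(1/b)
t = (98/1.388)^(1/0.698)
t = 70.605187^(1/0.698)

445.4132 min


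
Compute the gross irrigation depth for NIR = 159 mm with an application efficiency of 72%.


Ea = 72% = 0.72
GID = NIR / Ea = 159 / 0.72 = 220.8333 mm

220.8333 mm


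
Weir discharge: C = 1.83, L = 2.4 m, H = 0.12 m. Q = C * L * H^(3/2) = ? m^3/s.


Q = C * L * H^(3/2) = 1.83 * 2.4 * 0.12^1.5 = 1.83 * 2.4 * 0.041569

0.1826 m^3/s


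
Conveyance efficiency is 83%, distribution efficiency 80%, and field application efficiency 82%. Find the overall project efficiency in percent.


Ec = 0.83, Eb = 0.8, Ea = 0.82
E = 0.83 * 0.8 * 0.82 * 100 = 54.4480%

54.4480 %


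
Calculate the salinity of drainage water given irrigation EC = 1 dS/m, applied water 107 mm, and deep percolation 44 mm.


EC_dw = EC_iw * D_iw / D_dw
EC_dw = 1 * 107 / 44
EC_dw = 107 / 44

2.4318 dS/m


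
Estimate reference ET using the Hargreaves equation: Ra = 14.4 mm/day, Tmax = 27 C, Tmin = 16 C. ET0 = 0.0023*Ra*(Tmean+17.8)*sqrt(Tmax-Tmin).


Tmean = (Tmax + Tmin)/2 = (27 + 16)/2 = 21.5
ET0 = 0.0023 * 14.4 * (21.5 + 17.8) * sqrt(27 - 16)
ET0 = 0.0023 * 14.4 * 39.3 * 3.316625

4.3170 mm/day


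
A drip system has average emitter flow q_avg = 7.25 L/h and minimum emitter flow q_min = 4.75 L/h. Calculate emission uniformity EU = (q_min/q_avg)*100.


EU = (q_min/q_avg)*100 = (4.75/7.25)*100 = 65.5172%

65.5172 %


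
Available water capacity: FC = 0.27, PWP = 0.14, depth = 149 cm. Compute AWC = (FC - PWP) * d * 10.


AWC = (FC - PWP) * d * 10
AWC = (0.27 - 0.14) * 149 * 10
AWC = 0.1300 * 149 * 10

193.7000 mm


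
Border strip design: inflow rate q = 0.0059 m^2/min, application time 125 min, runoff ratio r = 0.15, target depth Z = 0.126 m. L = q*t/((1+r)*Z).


L = q*t/((1+r)*Z)
L = 0.0059*125/((1+0.15)*0.126)
L = 0.7375/0.1449

5.0897 m


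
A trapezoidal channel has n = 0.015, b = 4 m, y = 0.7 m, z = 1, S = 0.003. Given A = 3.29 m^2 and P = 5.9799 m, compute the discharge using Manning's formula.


R = A/P = 3.29/5.9799 = 0.550176
Q = (1/0.015) * 3.29 * 0.550176^(2/3) * 0.003^0.5

8.0662 m^3/s


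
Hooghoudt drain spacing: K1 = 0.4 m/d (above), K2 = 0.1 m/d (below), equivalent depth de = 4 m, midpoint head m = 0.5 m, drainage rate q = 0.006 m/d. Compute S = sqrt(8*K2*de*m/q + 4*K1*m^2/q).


S^2 = 8*K2*de*m/q + 4*K1*m^2/q
S^2 = 8*0.1*4*0.5/0.006 + 4*0.4*0.5^2/0.006
S = sqrt(333.3333)

18.2574 m


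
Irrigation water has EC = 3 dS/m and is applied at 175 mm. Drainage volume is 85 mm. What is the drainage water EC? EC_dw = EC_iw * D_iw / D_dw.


EC_dw = EC_iw * D_iw / D_dw
EC_dw = 3 * 175 / 85
EC_dw = 525 / 85

6.1765 dS/m


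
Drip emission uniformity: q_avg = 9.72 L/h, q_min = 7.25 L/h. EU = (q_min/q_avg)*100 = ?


EU = (q_min/q_avg)*100 = (7.25/9.72)*100 = 74.5885%

74.5885 %


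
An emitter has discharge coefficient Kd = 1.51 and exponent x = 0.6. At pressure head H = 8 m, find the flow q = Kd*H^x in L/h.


q = Kd * H^x = 1.51 * 8^0.6 = 1.51 * 3.482202

5.2581 L/h


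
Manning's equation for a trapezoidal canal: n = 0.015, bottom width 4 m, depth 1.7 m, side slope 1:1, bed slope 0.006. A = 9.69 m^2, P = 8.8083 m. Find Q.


R = A/P = 9.69/8.8083 = 1.100099
Q = (1/0.015) * 9.69 * 1.100099^(2/3) * 0.006^0.5

53.3248 m^3/s
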